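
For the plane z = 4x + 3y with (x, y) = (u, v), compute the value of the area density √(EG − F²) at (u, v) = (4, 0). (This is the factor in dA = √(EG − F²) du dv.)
√(EG − F²)|_{(4, 0)} = sqrt(26)

E = 17, F = 12, G = 10, so EG − F² = 26. Taking the positive square root: √(EG − F²) = sqrt(26). At (u, v) = (4, 0): sqrt(26).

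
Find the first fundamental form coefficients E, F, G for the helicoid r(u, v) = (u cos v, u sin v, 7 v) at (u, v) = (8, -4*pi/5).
E = 1;  F = 0;  G = 113

Partials: r_u = (cos(v), sin(v), 0), r_v = (-u*sin(v), u*cos(v), 7). As functions of (u, v):
  E = r_u · r_u = 1,
  F = r_u · r_v = 0,
  G = r_v · r_v = u^2 + 49.
Evaluating at (u, v) = (8, -4*pi/5): E = 1, F = 0, G = 113.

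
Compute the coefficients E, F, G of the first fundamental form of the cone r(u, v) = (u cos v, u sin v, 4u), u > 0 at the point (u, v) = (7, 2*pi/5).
E = 17;  F = 0;  G = 49

Partials: r_u = (cos(v), sin(v), 4), r_v = (-u*sin(v), u*cos(v), 0). As functions of (u, v):
  E = r_u · r_u = 17,
  F = r_u · r_v = 0,
  G = r_v · r_v = u^2.
Evaluating at (u, v) = (7, 2*pi/5): E = 17, F = 0, G = 49.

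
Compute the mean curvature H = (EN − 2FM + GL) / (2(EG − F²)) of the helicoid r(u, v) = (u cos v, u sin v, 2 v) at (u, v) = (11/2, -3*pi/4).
H = 0

With E = 1, F = 0, G = u^2 + 4, L = 0, M = -2/sqrt(u^2 + 4), N = 0, assemble
  H = (EN − 2FM + GL) / (2(EG − F²)) = 0.
At (u, v) = (11/2, -3*pi/4): H = 0.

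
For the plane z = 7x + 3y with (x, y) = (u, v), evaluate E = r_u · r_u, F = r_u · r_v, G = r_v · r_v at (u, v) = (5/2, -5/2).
E = 50;  F = 21;  G = 10

Partials: r_u = (1, 0, 7), r_v = (0, 1, 3). As functions of (u, v):
  E = r_u · r_u = 50,
  F = r_u · r_v = 21,
  G = r_v · r_v = 10.
Evaluating at (u, v) = (5/2, -5/2): E = 50, F = 21, G = 10.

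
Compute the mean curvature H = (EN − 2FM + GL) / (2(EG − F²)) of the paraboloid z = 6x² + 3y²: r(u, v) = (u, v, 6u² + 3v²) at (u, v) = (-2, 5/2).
H = 3087*sqrt(802)/643204

With E = 144*u^2 + 1, F = 72*u*v, G = 36*v^2 + 1, L = 12/sqrt(144*u^2 + 36*v^2 + 1), M = 0, N = 6/sqrt(144*u^2 + 36*v^2 + 1), assemble
  H = (EN − 2FM + GL) / (2(EG − F²)) = 9*(48*u^2 + 24*v^2 + 1)/(144*u^2 + 36*v^2 + 1)^(3/2).
At (u, v) = (-2, 5/2): H = 3087*sqrt(802)/643204.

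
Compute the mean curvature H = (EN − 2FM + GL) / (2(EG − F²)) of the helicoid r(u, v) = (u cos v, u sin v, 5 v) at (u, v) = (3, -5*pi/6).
H = 0

With E = 1, F = 0, G = u^2 + 25, L = 0, M = -5/sqrt(u^2 + 25), N = 0, assemble
  H = (EN − 2FM + GL) / (2(EG − F²)) = 0.
At (u, v) = (3, -5*pi/6): H = 0.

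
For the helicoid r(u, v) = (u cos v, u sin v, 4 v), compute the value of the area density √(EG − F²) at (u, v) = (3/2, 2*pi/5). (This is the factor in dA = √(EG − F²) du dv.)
√(EG − F²)|_{(3/2, 2*pi/5)} = sqrt(73)/2

E = 1, F = 0, G = u^2 + 16, so EG − F² = u^2 + 16. Taking the positive square root: √(EG − F²) = sqrt(u^2 + 16). At (u, v) = (3/2, 2*pi/5): sqrt(73)/2.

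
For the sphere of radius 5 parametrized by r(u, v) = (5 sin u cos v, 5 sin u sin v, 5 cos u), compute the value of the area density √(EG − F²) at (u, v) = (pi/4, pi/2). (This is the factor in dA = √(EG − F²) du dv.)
√(EG − F²)|_{(pi/4, pi/2)} = 25*sqrt(2)/2

E = 25, F = 0, G = 25*sin(u)^2, so EG − F² = 625*sin(u)^2. Taking the positive square root: √(EG − F²) = 25*Abs(sin(u)). At (u, v) = (pi/4, pi/2): 25*sqrt(2)/2.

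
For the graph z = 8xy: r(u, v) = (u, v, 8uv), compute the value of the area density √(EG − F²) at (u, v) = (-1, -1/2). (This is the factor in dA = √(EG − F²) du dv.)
√(EG − F²)|_{(-1, -1/2)} = 9

E = 64*v^2 + 1, F = 64*u*v, G = 64*u^2 + 1, so EG − F² = 64*u^2 + 64*v^2 + 1. Taking the positive square root: √(EG − F²) = sqrt(64*u^2 + 64*v^2 + 1). At (u, v) = (-1, -1/2): 9.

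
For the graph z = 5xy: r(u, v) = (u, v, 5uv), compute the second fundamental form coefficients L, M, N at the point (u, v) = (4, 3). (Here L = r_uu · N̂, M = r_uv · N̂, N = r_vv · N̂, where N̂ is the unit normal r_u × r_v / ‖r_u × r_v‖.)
L = 0;  M = 5*sqrt(626)/626;  N = 0

Compute the unit normal N̂(u, v) = (-5*v/sqrt(25*u^2 + 25*v^2 + 1), -5*u/sqrt(25*u^2 + 25*v^2 + 1), 1/sqrt(25*u^2 + 25*v^2 + 1)), and the second partials r_uu, r_uv, r_vv. Take dot products:
  L(u, v) = r_uu · N̂ = 0,
  M(u, v) = r_uv · N̂ = 5/sqrt(25*u^2 + 25*v^2 + 1),
  N(u, v) = r_vv · N̂ = 0.
Evaluating at (u, v) = (4, 3):
  L = 0, M = 5*sqrt(626)/626, N = 0.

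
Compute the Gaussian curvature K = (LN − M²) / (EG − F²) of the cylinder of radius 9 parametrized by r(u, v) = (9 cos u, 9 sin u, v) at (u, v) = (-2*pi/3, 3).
K = 0

Coefficients of the first fundamental form: E = 81, F = 0, G = 1.
Coefficients of the second fundamental form: L = -9, M = 0, N = 0.
Assemble K = (LN − M²)/(EG − F²) = 0. At (u, v) = (-2*pi/3, 3): K = 0.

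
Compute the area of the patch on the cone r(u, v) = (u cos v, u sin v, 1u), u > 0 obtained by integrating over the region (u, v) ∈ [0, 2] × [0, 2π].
Area = 4*sqrt(2)*pi

Area = ∫∫ √(EG − F²) du dv with √(EG − F²) = sqrt(2)*Abs(u). Integrating over [0, 2] × [0, 2π] gives 4*sqrt(2)*pi.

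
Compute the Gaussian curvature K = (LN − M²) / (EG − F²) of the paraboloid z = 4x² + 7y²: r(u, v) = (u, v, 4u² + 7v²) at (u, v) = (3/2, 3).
K = 112/3644281

Coefficients of the first fundamental form: E = 64*u^2 + 1, F = 112*u*v, G = 196*v^2 + 1.
Coefficients of the second fundamental form: L = 8/sqrt(64*u^2 + 196*v^2 + 1), M = 0, N = 14/sqrt(64*u^2 + 196*v^2 + 1).
Assemble K = (LN − M²)/(EG − F²) = 112/(4096*u^4 + 25088*u^2*v^2 + 128*u^2 + 38416*v^4 + 392*v^2 + 1). At (u, v) = (3/2, 3): K = 112/3644281.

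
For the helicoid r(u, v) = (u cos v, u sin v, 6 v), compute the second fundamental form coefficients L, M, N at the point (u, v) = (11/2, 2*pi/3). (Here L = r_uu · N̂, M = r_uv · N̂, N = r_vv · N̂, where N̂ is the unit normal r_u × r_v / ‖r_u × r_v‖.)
L = 0;  M = -12*sqrt(265)/265;  N = 0

Compute the unit normal N̂(u, v) = (6*sin(v)/sqrt(u^2 + 36), -6*cos(v)/sqrt(u^2 + 36), u/sqrt(u^2 + 36)), and the second partials r_uu, r_uv, r_vv. Take dot products:
  L(u, v) = r_uu · N̂ = 0,
  M(u, v) = r_uv · N̂ = -6/sqrt(u^2 + 36),
  N(u, v) = r_vv · N̂ = 0.
Evaluating at (u, v) = (11/2, 2*pi/3):
  L = 0, M = -12*sqrt(265)/265, N = 0.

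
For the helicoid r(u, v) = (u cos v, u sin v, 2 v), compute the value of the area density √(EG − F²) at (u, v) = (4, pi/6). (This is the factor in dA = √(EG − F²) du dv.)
√(EG − F²)|_{(4, pi/6)} = 2*sqrt(5)

E = 1, F = 0, G = u^2 + 4, so EG − F² = u^2 + 4. Taking the positive square root: √(EG − F²) = sqrt(u^2 + 4). At (u, v) = (4, pi/6): 2*sqrt(5).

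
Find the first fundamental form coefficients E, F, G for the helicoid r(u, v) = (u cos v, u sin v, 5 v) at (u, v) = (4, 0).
E = 1;  F = 0;  G = 41

Partials: r_u = (cos(v), sin(v), 0), r_v = (-u*sin(v), u*cos(v), 5). As functions of (u, v):
  E = r_u · r_u = 1,
  F = r_u · r_v = 0,
  G = r_v · r_v = u^2 + 25.
Evaluating at (u, v) = (4, 0): E = 1, F = 0, G = 41.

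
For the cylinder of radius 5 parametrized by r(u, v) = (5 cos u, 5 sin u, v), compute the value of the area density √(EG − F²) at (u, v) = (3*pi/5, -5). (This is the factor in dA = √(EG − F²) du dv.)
√(EG − F²)|_{(3*pi/5, -5)} = 5

E = 25, F = 0, G = 1, so EG − F² = 25. Taking the positive square root: √(EG − F²) = 5. At (u, v) = (3*pi/5, -5): 5.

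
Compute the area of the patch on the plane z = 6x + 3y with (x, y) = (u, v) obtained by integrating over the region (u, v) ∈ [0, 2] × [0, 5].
Area = 10*sqrt(46)

Area = ∫∫ √(EG − F²) du dv with √(EG − F²) = sqrt(46). Integrating over [0, 2] × [0, 5] gives 10*sqrt(46).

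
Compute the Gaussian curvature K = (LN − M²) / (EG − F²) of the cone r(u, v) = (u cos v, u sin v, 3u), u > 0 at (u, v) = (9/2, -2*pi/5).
K = 0

Coefficients of the first fundamental form: E = 10, F = 0, G = u^2.
Coefficients of the second fundamental form: L = 0, M = 0, N = 3*sqrt(10)*u^2/(10*Abs(u)).
Assemble K = (LN − M²)/(EG − F²) = 0. At (u, v) = (9/2, -2*pi/5): K = 0.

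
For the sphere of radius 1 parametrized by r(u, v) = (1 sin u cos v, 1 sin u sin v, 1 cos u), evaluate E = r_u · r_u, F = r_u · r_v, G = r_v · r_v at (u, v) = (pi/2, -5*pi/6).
E = 1;  F = 0;  G = 1

Partials: r_u = (cos(u)*cos(v), sin(v)*cos(u), -sin(u)), r_v = (-sin(u)*sin(v), sin(u)*cos(v), 0). As functions of (u, v):
  E = r_u · r_u = 1,
  F = r_u · r_v = 0,
  G = r_v · r_v = sin(u)^2.
Evaluating at (u, v) = (pi/2, -5*pi/6): E = 1, F = 0, G = 1.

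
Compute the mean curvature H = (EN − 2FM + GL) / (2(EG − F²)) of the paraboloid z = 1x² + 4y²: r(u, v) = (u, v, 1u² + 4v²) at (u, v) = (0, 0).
H = 5

With E = 4*u^2 + 1, F = 16*u*v, G = 64*v^2 + 1, L = 2/sqrt(4*u^2 + 64*v^2 + 1), M = 0, N = 8/sqrt(4*u^2 + 64*v^2 + 1), assemble
  H = (EN − 2FM + GL) / (2(EG − F²)) = (16*u^2 + 64*v^2 + 5)/(4*u^2 + 64*v^2 + 1)^(3/2).
At (u, v) = (0, 0): H = 5.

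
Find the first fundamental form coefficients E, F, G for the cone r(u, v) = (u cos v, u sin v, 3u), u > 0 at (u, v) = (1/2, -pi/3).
E = 10;  F = 0;  G = 1/4

Partials: r_u = (cos(v), sin(v), 3), r_v = (-u*sin(v), u*cos(v), 0). As functions of (u, v):
  E = r_u · r_u = 10,
  F = r_u · r_v = 0,
  G = r_v · r_v = u^2.
Evaluating at (u, v) = (1/2, -pi/3): E = 10, F = 0, G = 1/4.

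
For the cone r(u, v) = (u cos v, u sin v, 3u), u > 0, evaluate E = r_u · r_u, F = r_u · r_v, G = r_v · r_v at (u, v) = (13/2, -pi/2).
E = 10;  F = 0;  G = 169/4

Partials: r_u = (cos(v), sin(v), 3), r_v = (-u*sin(v), u*cos(v), 0). As functions of (u, v):
  E = r_u · r_u = 10,
  F = r_u · r_v = 0,
  G = r_v · r_v = u^2.
Evaluating at (u, v) = (13/2, -pi/2): E = 10, F = 0, G = 169/4.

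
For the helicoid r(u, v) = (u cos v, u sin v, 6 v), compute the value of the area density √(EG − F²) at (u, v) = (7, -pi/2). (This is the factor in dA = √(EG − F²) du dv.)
√(EG − F²)|_{(7, -pi/2)} = sqrt(85)

E = 1, F = 0, G = u^2 + 36, so EG − F² = u^2 + 36. Taking the positive square root: √(EG − F²) = sqrt(u^2 + 36). At (u, v) = (7, -pi/2): sqrt(85).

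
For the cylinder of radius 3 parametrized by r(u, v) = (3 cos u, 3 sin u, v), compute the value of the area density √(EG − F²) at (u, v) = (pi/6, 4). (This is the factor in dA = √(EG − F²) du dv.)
√(EG − F²)|_{(pi/6, 4)} = 3

E = 9, F = 0, G = 1, so EG − F² = 9. Taking the positive square root: √(EG − F²) = 3. At (u, v) = (pi/6, 4): 3.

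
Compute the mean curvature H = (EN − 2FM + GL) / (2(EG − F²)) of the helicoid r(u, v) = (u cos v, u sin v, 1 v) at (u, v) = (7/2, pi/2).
H = 0

With E = 1, F = 0, G = u^2 + 1, L = 0, M = -1/sqrt(u^2 + 1), N = 0, assemble
  H = (EN − 2FM + GL) / (2(EG − F²)) = 0.
At (u, v) = (7/2, pi/2): H = 0.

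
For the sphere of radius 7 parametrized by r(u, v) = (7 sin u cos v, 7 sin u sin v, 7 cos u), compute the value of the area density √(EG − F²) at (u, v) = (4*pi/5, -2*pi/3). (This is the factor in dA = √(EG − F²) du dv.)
√(EG − F²)|_{(4*pi/5, -2*pi/3)} = 49*sqrt(10 - 2*sqrt(5))/4

E = 49, F = 0, G = 49*sin(u)^2, so EG − F² = 2401*sin(u)^2. Taking the positive square root: √(EG − F²) = 49*Abs(sin(u)). At (u, v) = (4*pi/5, -2*pi/3): 49*sqrt(10 - 2*sqrt(5))/4.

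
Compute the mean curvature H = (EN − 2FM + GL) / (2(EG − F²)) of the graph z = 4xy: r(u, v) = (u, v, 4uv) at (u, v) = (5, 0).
H = 0

With E = 16*v^2 + 1, F = 16*u*v, G = 16*u^2 + 1, L = 0, M = 4/sqrt(16*u^2 + 16*v^2 + 1), N = 0, assemble
  H = (EN − 2FM + GL) / (2(EG − F²)) = -64*u*v/(16*u^2 + 16*v^2 + 1)^(3/2).
At (u, v) = (5, 0): H = 0.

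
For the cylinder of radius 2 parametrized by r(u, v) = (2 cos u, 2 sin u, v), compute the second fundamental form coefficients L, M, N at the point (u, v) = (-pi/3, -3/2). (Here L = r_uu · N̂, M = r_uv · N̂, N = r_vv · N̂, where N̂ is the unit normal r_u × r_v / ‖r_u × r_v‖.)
L = -2;  M = 0;  N = 0

Compute the unit normal N̂(u, v) = (cos(u), sin(u), 0), and the second partials r_uu, r_uv, r_vv. Take dot products:
  L(u, v) = r_uu · N̂ = -2,
  M(u, v) = r_uv · N̂ = 0,
  N(u, v) = r_vv · N̂ = 0.
Evaluating at (u, v) = (-pi/3, -3/2):
  L = -2, M = 0, N = 0.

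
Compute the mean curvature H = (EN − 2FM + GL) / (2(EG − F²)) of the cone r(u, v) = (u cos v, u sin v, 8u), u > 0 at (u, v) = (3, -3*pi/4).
H = 4*sqrt(65)/195

With E = 65, F = 0, G = u^2, L = 0, M = 0, N = 8*sqrt(65)*u^2/(65*Abs(u)), assemble
  H = (EN − 2FM + GL) / (2(EG − F²)) = 4*sqrt(65)/(65*Abs(u)).
At (u, v) = (3, -3*pi/4): H = 4*sqrt(65)/195.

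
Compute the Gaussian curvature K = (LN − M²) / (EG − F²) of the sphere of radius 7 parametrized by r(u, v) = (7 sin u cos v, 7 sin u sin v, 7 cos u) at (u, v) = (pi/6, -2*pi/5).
K = 1/49

Coefficients of the first fundamental form: E = 49, F = 0, G = 49*sin(u)^2.
Coefficients of the second fundamental form: L = -7*sin(u)/Abs(sin(u)), M = 0, N = -7*sin(u)^3/Abs(sin(u)).
Assemble K = (LN − M²)/(EG − F²) = 1/49. At (u, v) = (pi/6, -2*pi/5): K = 1/49.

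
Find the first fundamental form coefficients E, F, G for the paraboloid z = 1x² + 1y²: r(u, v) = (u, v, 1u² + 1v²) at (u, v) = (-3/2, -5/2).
E = 10;  F = 15;  G = 26

Partials: r_u = (1, 0, 2*u), r_v = (0, 1, 2*v). As functions of (u, v):
  E = r_u · r_u = 4*u^2 + 1,
  F = r_u · r_v = 4*u*v,
  G = r_v · r_v = 4*v^2 + 1.
Evaluating at (u, v) = (-3/2, -5/2): E = 10, F = 15, G = 26.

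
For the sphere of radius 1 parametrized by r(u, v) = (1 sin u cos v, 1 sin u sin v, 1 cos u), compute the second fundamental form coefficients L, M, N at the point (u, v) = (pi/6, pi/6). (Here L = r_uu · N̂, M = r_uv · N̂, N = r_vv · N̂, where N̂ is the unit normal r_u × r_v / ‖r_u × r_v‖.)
L = -1;  M = 0;  N = -1/4

Compute the unit normal N̂(u, v) = (sin(u)^2*cos(v)/Abs(sin(u)), sin(u)^2*sin(v)/Abs(sin(u)), sin(2*u)/(2*Abs(sin(u)))), and the second partials r_uu, r_uv, r_vv. Take dot products:
  L(u, v) = r_uu · N̂ = -sin(u)/Abs(sin(u)),
  M(u, v) = r_uv · N̂ = 0,
  N(u, v) = r_vv · N̂ = -sin(u)^3/Abs(sin(u)).
Evaluating at (u, v) = (pi/6, pi/6):
  L = -1, M = 0, N = -1/4.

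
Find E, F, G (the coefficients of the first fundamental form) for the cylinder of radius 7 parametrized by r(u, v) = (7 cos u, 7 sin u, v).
E = 49;  F = 0;  G = 1

Compute partials: r_u = (-7*sin(u), 7*cos(u), 0), r_v = (0, 0, 1). Then
  E = r_u · r_u = 49,
  F = r_u · r_v = 0,
  G = r_v · r_v = 1.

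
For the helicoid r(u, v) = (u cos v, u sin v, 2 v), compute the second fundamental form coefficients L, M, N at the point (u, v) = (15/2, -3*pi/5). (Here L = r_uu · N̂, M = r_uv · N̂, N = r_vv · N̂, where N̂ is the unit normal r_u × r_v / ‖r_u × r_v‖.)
L = 0;  M = -4*sqrt(241)/241;  N = 0

Compute the unit normal N̂(u, v) = (2*sin(v)/sqrt(u^2 + 4), -2*cos(v)/sqrt(u^2 + 4), u/sqrt(u^2 + 4)), and the second partials r_uu, r_uv, r_vv. Take dot products:
  L(u, v) = r_uu · N̂ = 0,
  M(u, v) = r_uv · N̂ = -2/sqrt(u^2 + 4),
  N(u, v) = r_vv · N̂ = 0.
Evaluating at (u, v) = (15/2, -3*pi/5):
  L = 0, M = -4*sqrt(241)/241, N = 0.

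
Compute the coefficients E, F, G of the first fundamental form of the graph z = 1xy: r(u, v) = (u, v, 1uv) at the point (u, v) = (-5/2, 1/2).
E = 5/4;  F = -5/4;  G = 29/4

Partials: r_u = (1, 0, v), r_v = (0, 1, u). As functions of (u, v):
  E = r_u · r_u = v^2 + 1,
  F = r_u · r_v = u*v,
  G = r_v · r_v = u^2 + 1.
Evaluating at (u, v) = (-5/2, 1/2): E = 5/4, F = -5/4, G = 29/4.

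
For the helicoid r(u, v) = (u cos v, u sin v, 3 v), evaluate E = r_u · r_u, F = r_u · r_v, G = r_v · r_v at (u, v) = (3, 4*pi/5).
E = 1;  F = 0;  G = 18

Partials: r_u = (cos(v), sin(v), 0), r_v = (-u*sin(v), u*cos(v), 3). As functions of (u, v):
  E = r_u · r_u = 1,
  F = r_u · r_v = 0,
  G = r_v · r_v = u^2 + 9.
Evaluating at (u, v) = (3, 4*pi/5): E = 1, F = 0, G = 18.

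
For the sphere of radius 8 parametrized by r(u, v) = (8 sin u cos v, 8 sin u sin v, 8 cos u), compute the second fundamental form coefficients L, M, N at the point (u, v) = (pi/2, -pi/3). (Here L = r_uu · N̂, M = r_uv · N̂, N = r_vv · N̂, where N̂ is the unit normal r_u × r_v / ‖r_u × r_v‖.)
L = -8;  M = 0;  N = -8

Compute the unit normal N̂(u, v) = (sin(u)^2*cos(v)/Abs(sin(u)), sin(u)^2*sin(v)/Abs(sin(u)), sin(2*u)/(2*Abs(sin(u)))), and the second partials r_uu, r_uv, r_vv. Take dot products:
  L(u, v) = r_uu · N̂ = -8*sin(u)/Abs(sin(u)),
  M(u, v) = r_uv · N̂ = 0,
  N(u, v) = r_vv · N̂ = -8*sin(u)^3/Abs(sin(u)).
Evaluating at (u, v) = (pi/2, -pi/3):
  L = -8, M = 0, N = -8.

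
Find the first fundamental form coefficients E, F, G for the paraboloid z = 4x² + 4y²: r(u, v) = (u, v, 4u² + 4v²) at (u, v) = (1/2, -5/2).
E = 17;  F = -80;  G = 401

Partials: r_u = (1, 0, 8*u), r_v = (0, 1, 8*v). As functions of (u, v):
  E = r_u · r_u = 64*u^2 + 1,
  F = r_u · r_v = 64*u*v,
  G = r_v · r_v = 64*v^2 + 1.
Evaluating at (u, v) = (1/2, -5/2): E = 17, F = -80, G = 401.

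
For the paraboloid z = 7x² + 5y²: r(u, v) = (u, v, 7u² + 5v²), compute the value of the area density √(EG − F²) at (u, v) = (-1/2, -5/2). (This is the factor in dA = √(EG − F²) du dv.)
√(EG − F²)|_{(-1/2, -5/2)} = 15*sqrt(3)

E = 196*u^2 + 1, F = 140*u*v, G = 100*v^2 + 1, so EG − F² = 196*u^2 + 100*v^2 + 1. Taking the positive square root: √(EG − F²) = sqrt(196*u^2 + 100*v^2 + 1). At (u, v) = (-1/2, -5/2): 15*sqrt(3).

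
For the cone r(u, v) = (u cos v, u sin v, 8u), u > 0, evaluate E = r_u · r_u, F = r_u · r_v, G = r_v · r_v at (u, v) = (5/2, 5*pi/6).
E = 65;  F = 0;  G = 25/4

Partials: r_u = (cos(v), sin(v), 8), r_v = (-u*sin(v), u*cos(v), 0). As functions of (u, v):
  E = r_u · r_u = 65,
  F = r_u · r_v = 0,
  G = r_v · r_v = u^2.
Evaluating at (u, v) = (5/2, 5*pi/6): E = 65, F = 0, G = 25/4.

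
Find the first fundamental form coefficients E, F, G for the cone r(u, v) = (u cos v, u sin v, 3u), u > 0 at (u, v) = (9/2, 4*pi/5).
E = 10;  F = 0;  G = 81/4

Partials: r_u = (cos(v), sin(v), 3), r_v = (-u*sin(v), u*cos(v), 0). As functions of (u, v):
  E = r_u · r_u = 10,
  F = r_u · r_v = 0,
  G = r_v · r_v = u^2.
Evaluating at (u, v) = (9/2, 4*pi/5): E = 10, F = 0, G = 81/4.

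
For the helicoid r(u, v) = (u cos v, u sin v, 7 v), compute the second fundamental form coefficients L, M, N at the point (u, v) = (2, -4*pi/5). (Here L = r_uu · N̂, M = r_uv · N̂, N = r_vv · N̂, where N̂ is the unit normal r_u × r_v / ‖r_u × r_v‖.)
L = 0;  M = -7*sqrt(53)/53;  N = 0

Compute the unit normal N̂(u, v) = (7*sin(v)/sqrt(u^2 + 49), -7*cos(v)/sqrt(u^2 + 49), u/sqrt(u^2 + 49)), and the second partials r_uu, r_uv, r_vv. Take dot products:
  L(u, v) = r_uu · N̂ = 0,
  M(u, v) = r_uv · N̂ = -7/sqrt(u^2 + 49),
  N(u, v) = r_vv · N̂ = 0.
Evaluating at (u, v) = (2, -4*pi/5):
  L = 0, M = -7*sqrt(53)/53, N = 0.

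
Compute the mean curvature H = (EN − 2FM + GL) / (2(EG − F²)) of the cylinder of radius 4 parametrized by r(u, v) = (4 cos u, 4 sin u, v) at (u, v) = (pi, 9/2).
H = -1/8

With E = 16, F = 0, G = 1, L = -4, M = 0, N = 0, assemble
  H = (EN − 2FM + GL) / (2(EG − F²)) = -1/8.
At (u, v) = (pi, 9/2): H = -1/8.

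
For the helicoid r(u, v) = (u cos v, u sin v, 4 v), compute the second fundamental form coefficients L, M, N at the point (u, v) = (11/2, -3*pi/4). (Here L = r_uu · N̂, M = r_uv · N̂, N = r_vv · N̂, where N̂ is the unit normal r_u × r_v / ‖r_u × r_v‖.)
L = 0;  M = -8*sqrt(185)/185;  N = 0

Compute the unit normal N̂(u, v) = (4*sin(v)/sqrt(u^2 + 16), -4*cos(v)/sqrt(u^2 + 16), u/sqrt(u^2 + 16)), and the second partials r_uu, r_uv, r_vv. Take dot products:
  L(u, v) = r_uu · N̂ = 0,
  M(u, v) = r_uv · N̂ = -4/sqrt(u^2 + 16),
  N(u, v) = r_vv · N̂ = 0.
Evaluating at (u, v) = (11/2, -3*pi/4):
  L = 0, M = -8*sqrt(185)/185, N = 0.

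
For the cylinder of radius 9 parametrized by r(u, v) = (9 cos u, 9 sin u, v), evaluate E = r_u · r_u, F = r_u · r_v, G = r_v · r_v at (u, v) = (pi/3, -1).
E = 81;  F = 0;  G = 1

Partials: r_u = (-9*sin(u), 9*cos(u), 0), r_v = (0, 0, 1). As functions of (u, v):
  E = r_u · r_u = 81,
  F = r_u · r_v = 0,
  G = r_v · r_v = 1.
Evaluating at (u, v) = (pi/3, -1): E = 81, F = 0, G = 1.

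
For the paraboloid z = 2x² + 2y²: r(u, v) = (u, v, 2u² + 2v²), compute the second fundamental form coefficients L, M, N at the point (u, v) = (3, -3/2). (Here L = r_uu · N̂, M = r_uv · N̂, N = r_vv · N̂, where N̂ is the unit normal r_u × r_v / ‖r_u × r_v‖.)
L = 4*sqrt(181)/181;  M = 0;  N = 4*sqrt(181)/181

Compute the unit normal N̂(u, v) = (-4*u/sqrt(16*u^2 + 16*v^2 + 1), -4*v/sqrt(16*u^2 + 16*v^2 + 1), 1/sqrt(16*u^2 + 16*v^2 + 1)), and the second partials r_uu, r_uv, r_vv. Take dot products:
  L(u, v) = r_uu · N̂ = 4/sqrt(16*u^2 + 16*v^2 + 1),
  M(u, v) = r_uv · N̂ = 0,
  N(u, v) = r_vv · N̂ = 4/sqrt(16*u^2 + 16*v^2 + 1).
Evaluating at (u, v) = (3, -3/2):
  L = 4*sqrt(181)/181, M = 0, N = 4*sqrt(181)/181.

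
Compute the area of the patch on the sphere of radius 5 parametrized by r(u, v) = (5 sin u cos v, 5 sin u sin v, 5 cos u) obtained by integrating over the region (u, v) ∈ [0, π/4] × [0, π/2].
Area = 25*pi*(2 - sqrt(2))/4

Area = ∫∫ √(EG − F²) du dv with √(EG − F²) = 25*Abs(sin(u)). Integrating over [0, π/4] × [0, π/2] gives 25*pi*(2 - sqrt(2))/4.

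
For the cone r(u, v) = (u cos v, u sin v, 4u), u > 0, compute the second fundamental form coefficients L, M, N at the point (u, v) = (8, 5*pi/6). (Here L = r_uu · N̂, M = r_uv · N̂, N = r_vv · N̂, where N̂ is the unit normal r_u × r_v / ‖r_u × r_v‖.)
L = 0;  M = 0;  N = 32*sqrt(17)/17

Compute the unit normal N̂(u, v) = (-4*sqrt(17)*u*cos(v)/(17*Abs(u)), -4*sqrt(17)*u*sin(v)/(17*Abs(u)), sqrt(17)*u/(17*Abs(u))), and the second partials r_uu, r_uv, r_vv. Take dot products:
  L(u, v) = r_uu · N̂ = 0,
  M(u, v) = r_uv · N̂ = 0,
  N(u, v) = r_vv · N̂ = 4*sqrt(17)*u^2/(17*Abs(u)).
Evaluating at (u, v) = (8, 5*pi/6):
  L = 0, M = 0, N = 32*sqrt(17)/17.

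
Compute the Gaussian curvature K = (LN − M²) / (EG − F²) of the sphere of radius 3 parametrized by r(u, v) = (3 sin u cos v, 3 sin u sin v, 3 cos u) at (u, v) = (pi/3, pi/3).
K = 1/9

Coefficients of the first fundamental form: E = 9, F = 0, G = 9*sin(u)^2.
Coefficients of the second fundamental form: L = -3*sin(u)/Abs(sin(u)), M = 0, N = -3*sin(u)^3/Abs(sin(u)).
Assemble K = (LN − M²)/(EG − F²) = 1/9. At (u, v) = (pi/3, pi/3): K = 1/9.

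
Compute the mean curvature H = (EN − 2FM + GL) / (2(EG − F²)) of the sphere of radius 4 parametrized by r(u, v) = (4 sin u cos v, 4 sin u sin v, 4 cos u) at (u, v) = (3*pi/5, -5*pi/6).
H = -1/4

With E = 16, F = 0, G = 16*sin(u)^2, L = -4*sin(u)/Abs(sin(u)), M = 0, N = -4*sin(u)^3/Abs(sin(u)), assemble
  H = (EN − 2FM + GL) / (2(EG − F²)) = -sin(u)/(4*Abs(sin(u))).
At (u, v) = (3*pi/5, -5*pi/6): H = -1/4.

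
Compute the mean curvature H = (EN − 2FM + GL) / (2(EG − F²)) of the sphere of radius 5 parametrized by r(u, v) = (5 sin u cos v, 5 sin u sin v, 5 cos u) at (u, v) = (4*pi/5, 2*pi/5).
H = -1/5

With E = 25, F = 0, G = 25*sin(u)^2, L = -5*sin(u)/Abs(sin(u)), M = 0, N = -5*sin(u)^3/Abs(sin(u)), assemble
  H = (EN − 2FM + GL) / (2(EG − F²)) = -sin(u)/(5*Abs(sin(u))).
At (u, v) = (4*pi/5, 2*pi/5): H = -1/5.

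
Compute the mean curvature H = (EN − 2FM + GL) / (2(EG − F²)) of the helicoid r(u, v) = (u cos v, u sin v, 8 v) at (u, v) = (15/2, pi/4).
H = 0

With E = 1, F = 0, G = u^2 + 64, L = 0, M = -8/sqrt(u^2 + 64), N = 0, assemble
  H = (EN − 2FM + GL) / (2(EG − F²)) = 0.
At (u, v) = (15/2, pi/4): H = 0.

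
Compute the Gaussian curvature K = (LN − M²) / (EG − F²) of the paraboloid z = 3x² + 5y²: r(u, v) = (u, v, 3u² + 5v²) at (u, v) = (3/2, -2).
K = 15/58081

Coefficients of the first fundamental form: E = 36*u^2 + 1, F = 60*u*v, G = 100*v^2 + 1.
Coefficients of the second fundamental form: L = 6/sqrt(36*u^2 + 100*v^2 + 1), M = 0, N = 10/sqrt(36*u^2 + 100*v^2 + 1).
Assemble K = (LN − M²)/(EG − F²) = 60/(1296*u^4 + 7200*u^2*v^2 + 72*u^2 + 10000*v^4 + 200*v^2 + 1). At (u, v) = (3/2, -2): K = 15/58081.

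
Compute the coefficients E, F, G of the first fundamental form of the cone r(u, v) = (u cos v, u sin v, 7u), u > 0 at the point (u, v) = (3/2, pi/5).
E = 50;  F = 0;  G = 9/4

Partials: r_u = (cos(v), sin(v), 7), r_v = (-u*sin(v), u*cos(v), 0). As functions of (u, v):
  E = r_u · r_u = 50,
  F = r_u · r_v = 0,
  G = r_v · r_v = u^2.
Evaluating at (u, v) = (3/2, pi/5): E = 50, F = 0, G = 9/4.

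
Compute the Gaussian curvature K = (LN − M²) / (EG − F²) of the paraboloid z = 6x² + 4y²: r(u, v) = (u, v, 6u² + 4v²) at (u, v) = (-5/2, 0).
K = 96/811801

Coefficients of the first fundamental form: E = 144*u^2 + 1, F = 96*u*v, G = 64*v^2 + 1.
Coefficients of the second fundamental form: L = 12/sqrt(144*u^2 + 64*v^2 + 1), M = 0, N = 8/sqrt(144*u^2 + 64*v^2 + 1).
Assemble K = (LN − M²)/(EG − F²) = 96/(20736*u^4 + 18432*u^2*v^2 + 288*u^2 + 4096*v^4 + 128*v^2 + 1). At (u, v) = (-5/2, 0): K = 96/811801.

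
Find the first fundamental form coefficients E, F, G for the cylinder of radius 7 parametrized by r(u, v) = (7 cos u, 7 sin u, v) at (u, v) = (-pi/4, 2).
E = 49;  F = 0;  G = 1

Partials: r_u = (-7*sin(u), 7*cos(u), 0), r_v = (0, 0, 1). As functions of (u, v):
  E = r_u · r_u = 49,
  F = r_u · r_v = 0,
  G = r_v · r_v = 1.
Evaluating at (u, v) = (-pi/4, 2): E = 49, F = 0, G = 1.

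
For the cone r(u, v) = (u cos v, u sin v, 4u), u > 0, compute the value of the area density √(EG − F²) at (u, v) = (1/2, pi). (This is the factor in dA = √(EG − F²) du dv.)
√(EG − F²)|_{(1/2, pi)} = sqrt(17)/2

E = 17, F = 0, G = u^2, so EG − F² = 17*u^2. Taking the positive square root: √(EG − F²) = sqrt(17)*Abs(u). At (u, v) = (1/2, pi): sqrt(17)/2.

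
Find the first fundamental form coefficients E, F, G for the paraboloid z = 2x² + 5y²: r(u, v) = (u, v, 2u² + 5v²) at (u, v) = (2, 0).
E = 65;  F = 0;  G = 1

Partials: r_u = (1, 0, 4*u), r_v = (0, 1, 10*v). As functions of (u, v):
  E = r_u · r_u = 16*u^2 + 1,
  F = r_u · r_v = 40*u*v,
  G = r_v · r_v = 100*v^2 + 1.
Evaluating at (u, v) = (2, 0): E = 65, F = 0, G = 1.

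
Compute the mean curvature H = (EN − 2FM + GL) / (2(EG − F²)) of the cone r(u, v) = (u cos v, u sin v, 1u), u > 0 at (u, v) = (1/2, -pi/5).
H = sqrt(2)/2

With E = 2, F = 0, G = u^2, L = 0, M = 0, N = sqrt(2)*u^2/(2*Abs(u)), assemble
  H = (EN − 2FM + GL) / (2(EG − F²)) = sqrt(2)/(4*Abs(u)).
At (u, v) = (1/2, -pi/5): H = sqrt(2)/2.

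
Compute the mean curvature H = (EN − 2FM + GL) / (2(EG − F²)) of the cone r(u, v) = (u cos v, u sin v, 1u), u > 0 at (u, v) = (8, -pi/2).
H = sqrt(2)/32

With E = 2, F = 0, G = u^2, L = 0, M = 0, N = sqrt(2)*u^2/(2*Abs(u)), assemble
  H = (EN − 2FM + GL) / (2(EG − F²)) = sqrt(2)/(4*Abs(u)).
At (u, v) = (8, -pi/2): H = sqrt(2)/32.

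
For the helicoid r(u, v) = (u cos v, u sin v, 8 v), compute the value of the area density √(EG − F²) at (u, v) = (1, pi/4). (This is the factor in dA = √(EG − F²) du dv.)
√(EG − F²)|_{(1, pi/4)} = sqrt(65)

E = 1, F = 0, G = u^2 + 64, so EG − F² = u^2 + 64. Taking the positive square root: √(EG − F²) = sqrt(u^2 + 64). At (u, v) = (1, pi/4): sqrt(65).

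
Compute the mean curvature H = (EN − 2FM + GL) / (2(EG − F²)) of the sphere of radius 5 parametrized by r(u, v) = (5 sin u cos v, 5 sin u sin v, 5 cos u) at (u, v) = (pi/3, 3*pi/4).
H = -1/5

With E = 25, F = 0, G = 25*sin(u)^2, L = -5*sin(u)/Abs(sin(u)), M = 0, N = -5*sin(u)^3/Abs(sin(u)), assemble
  H = (EN − 2FM + GL) / (2(EG − F²)) = -sin(u)/(5*Abs(sin(u))).
At (u, v) = (pi/3, 3*pi/4): H = -1/5.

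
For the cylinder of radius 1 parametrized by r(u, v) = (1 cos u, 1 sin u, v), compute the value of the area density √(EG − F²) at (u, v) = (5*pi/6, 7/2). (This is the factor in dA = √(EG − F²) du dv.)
√(EG − F²)|_{(5*pi/6, 7/2)} = 1

E = 1, F = 0, G = 1, so EG − F² = 1. Taking the positive square root: √(EG − F²) = 1. At (u, v) = (5*pi/6, 7/2): 1.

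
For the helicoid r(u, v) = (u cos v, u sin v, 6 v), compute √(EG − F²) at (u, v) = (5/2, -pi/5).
√(EG − F²)|_{(5/2, -pi/5)} = 13/2

E = 1, F = 0, G = u^2 + 36; EG − F² = u^2 + 36; √(EG − F²) = sqrt(u^2 + 36). At the given point: 13/2.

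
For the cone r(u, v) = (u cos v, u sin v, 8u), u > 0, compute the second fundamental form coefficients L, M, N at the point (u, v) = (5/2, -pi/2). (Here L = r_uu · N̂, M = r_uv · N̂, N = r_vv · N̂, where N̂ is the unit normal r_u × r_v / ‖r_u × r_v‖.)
L = 0;  M = 0;  N = 4*sqrt(65)/13

Compute the unit normal N̂(u, v) = (-8*sqrt(65)*u*cos(v)/(65*Abs(u)), -8*sqrt(65)*u*sin(v)/(65*Abs(u)), sqrt(65)*u/(65*Abs(u))), and the second partials r_uu, r_uv, r_vv. Take dot products:
  L(u, v) = r_uu · N̂ = 0,
  M(u, v) = r_uv · N̂ = 0,
  N(u, v) = r_vv · N̂ = 8*sqrt(65)*u^2/(65*Abs(u)).
Evaluating at (u, v) = (5/2, -pi/2):
  L = 0, M = 0, N = 4*sqrt(65)/13.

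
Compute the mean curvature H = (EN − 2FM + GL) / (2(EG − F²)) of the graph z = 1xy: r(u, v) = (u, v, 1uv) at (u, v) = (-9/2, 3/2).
H = 27*sqrt(94)/4418

With E = v^2 + 1, F = u*v, G = u^2 + 1, L = 0, M = 1/sqrt(u^2 + v^2 + 1), N = 0, assemble
  H = (EN − 2FM + GL) / (2(EG − F²)) = -u*v/(u^2 + v^2 + 1)^(3/2).
At (u, v) = (-9/2, 3/2): H = 27*sqrt(94)/4418.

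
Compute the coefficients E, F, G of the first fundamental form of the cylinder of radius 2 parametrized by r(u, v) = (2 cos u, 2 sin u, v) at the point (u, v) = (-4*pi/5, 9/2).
E = 4;  F = 0;  G = 1

Partials: r_u = (-2*sin(u), 2*cos(u), 0), r_v = (0, 0, 1). As functions of (u, v):
  E = r_u · r_u = 4,
  F = r_u · r_v = 0,
  G = r_v · r_v = 1.
Evaluating at (u, v) = (-4*pi/5, 9/2): E = 4, F = 0, G = 1.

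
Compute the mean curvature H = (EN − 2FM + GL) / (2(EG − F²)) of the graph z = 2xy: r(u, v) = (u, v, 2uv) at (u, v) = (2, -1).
H = 16*sqrt(21)/441

With E = 4*v^2 + 1, F = 4*u*v, G = 4*u^2 + 1, L = 0, M = 2/sqrt(4*u^2 + 4*v^2 + 1), N = 0, assemble
  H = (EN − 2FM + GL) / (2(EG − F²)) = -8*u*v/(4*u^2 + 4*v^2 + 1)^(3/2).
At (u, v) = (2, -1): H = 16*sqrt(21)/441.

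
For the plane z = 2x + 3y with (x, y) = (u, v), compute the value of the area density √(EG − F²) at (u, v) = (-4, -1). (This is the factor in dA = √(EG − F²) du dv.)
√(EG − F²)|_{(-4, -1)} = sqrt(14)

E = 5, F = 6, G = 10, so EG − F² = 14. Taking the positive square root: √(EG − F²) = sqrt(14). At (u, v) = (-4, -1): sqrt(14).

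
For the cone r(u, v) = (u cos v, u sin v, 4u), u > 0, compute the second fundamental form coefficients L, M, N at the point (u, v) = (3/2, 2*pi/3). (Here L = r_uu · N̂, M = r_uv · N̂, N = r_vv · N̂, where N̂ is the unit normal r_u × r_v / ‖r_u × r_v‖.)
L = 0;  M = 0;  N = 6*sqrt(17)/17

Compute the unit normal N̂(u, v) = (-4*sqrt(17)*u*cos(v)/(17*Abs(u)), -4*sqrt(17)*u*sin(v)/(17*Abs(u)), sqrt(17)*u/(17*Abs(u))), and the second partials r_uu, r_uv, r_vv. Take dot products:
  L(u, v) = r_uu · N̂ = 0,
  M(u, v) = r_uv · N̂ = 0,
  N(u, v) = r_vv · N̂ = 4*sqrt(17)*u^2/(17*Abs(u)).
Evaluating at (u, v) = (3/2, 2*pi/3):
  L = 0, M = 0, N = 6*sqrt(17)/17.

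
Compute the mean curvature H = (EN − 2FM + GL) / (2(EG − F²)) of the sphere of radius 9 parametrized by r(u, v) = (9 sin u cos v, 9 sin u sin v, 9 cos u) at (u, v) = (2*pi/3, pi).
H = -1/9

With E = 81, F = 0, G = 81*sin(u)^2, L = -9*sin(u)/Abs(sin(u)), M = 0, N = -9*sin(u)^3/Abs(sin(u)), assemble
  H = (EN − 2FM + GL) / (2(EG − F²)) = -sin(u)/(9*Abs(sin(u))).
At (u, v) = (2*pi/3, pi): H = -1/9.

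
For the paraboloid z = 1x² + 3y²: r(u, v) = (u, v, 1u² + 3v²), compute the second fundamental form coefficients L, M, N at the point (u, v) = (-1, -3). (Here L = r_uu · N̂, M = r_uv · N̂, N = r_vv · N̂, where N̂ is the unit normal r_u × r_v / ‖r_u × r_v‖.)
L = 2*sqrt(329)/329;  M = 0;  N = 6*sqrt(329)/329

Compute the unit normal N̂(u, v) = (-2*u/sqrt(4*u^2 + 36*v^2 + 1), -6*v/sqrt(4*u^2 + 36*v^2 + 1), 1/sqrt(4*u^2 + 36*v^2 + 1)), and the second partials r_uu, r_uv, r_vv. Take dot products:
  L(u, v) = r_uu · N̂ = 2/sqrt(4*u^2 + 36*v^2 + 1),
  M(u, v) = r_uv · N̂ = 0,
  N(u, v) = r_vv · N̂ = 6/sqrt(4*u^2 + 36*v^2 + 1).
Evaluating at (u, v) = (-1, -3):
  L = 2*sqrt(329)/329, M = 0, N = 6*sqrt(329)/329.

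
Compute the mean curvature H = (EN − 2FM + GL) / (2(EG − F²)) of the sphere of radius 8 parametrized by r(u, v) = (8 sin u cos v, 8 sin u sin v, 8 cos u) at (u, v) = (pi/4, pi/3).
H = -1/8

With E = 64, F = 0, G = 64*sin(u)^2, L = -8*sin(u)/Abs(sin(u)), M = 0, N = -8*sin(u)^3/Abs(sin(u)), assemble
  H = (EN − 2FM + GL) / (2(EG − F²)) = -sin(u)/(8*Abs(sin(u))).
At (u, v) = (pi/4, pi/3): H = -1/8.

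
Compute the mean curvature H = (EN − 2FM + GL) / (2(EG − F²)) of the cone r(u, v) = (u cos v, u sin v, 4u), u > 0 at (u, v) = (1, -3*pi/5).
H = 2*sqrt(17)/17

With E = 17, F = 0, G = u^2, L = 0, M = 0, N = 4*sqrt(17)*u^2/(17*Abs(u)), assemble
  H = (EN − 2FM + GL) / (2(EG − F²)) = 2*sqrt(17)/(17*Abs(u)).
At (u, v) = (1, -3*pi/5): H = 2*sqrt(17)/17.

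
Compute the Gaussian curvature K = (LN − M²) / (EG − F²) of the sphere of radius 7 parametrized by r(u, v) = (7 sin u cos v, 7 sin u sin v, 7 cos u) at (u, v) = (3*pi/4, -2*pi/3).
K = 1/49

Coefficients of the first fundamental form: E = 49, F = 0, G = 49*sin(u)^2.
Coefficients of the second fundamental form: L = -7*sin(u)/Abs(sin(u)), M = 0, N = -7*sin(u)^3/Abs(sin(u)).
Assemble K = (LN − M²)/(EG − F²) = 1/49. At (u, v) = (3*pi/4, -2*pi/3): K = 1/49.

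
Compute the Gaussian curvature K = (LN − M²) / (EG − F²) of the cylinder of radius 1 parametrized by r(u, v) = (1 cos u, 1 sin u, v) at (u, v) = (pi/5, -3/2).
K = 0

Coefficients of the first fundamental form: E = 1, F = 0, G = 1.
Coefficients of the second fundamental form: L = -1, M = 0, N = 0.
Assemble K = (LN − M²)/(EG − F²) = 0. At (u, v) = (pi/5, -3/2): K = 0.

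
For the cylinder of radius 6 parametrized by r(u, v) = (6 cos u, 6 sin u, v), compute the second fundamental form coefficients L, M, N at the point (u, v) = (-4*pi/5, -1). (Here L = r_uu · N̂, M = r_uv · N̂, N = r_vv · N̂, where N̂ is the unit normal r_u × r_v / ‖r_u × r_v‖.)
L = -6;  M = 0;  N = 0

Compute the unit normal N̂(u, v) = (cos(u), sin(u), 0), and the second partials r_uu, r_uv, r_vv. Take dot products:
  L(u, v) = r_uu · N̂ = -6,
  M(u, v) = r_uv · N̂ = 0,
  N(u, v) = r_vv · N̂ = 0.
Evaluating at (u, v) = (-4*pi/5, -1):
  L = -6, M = 0, N = 0.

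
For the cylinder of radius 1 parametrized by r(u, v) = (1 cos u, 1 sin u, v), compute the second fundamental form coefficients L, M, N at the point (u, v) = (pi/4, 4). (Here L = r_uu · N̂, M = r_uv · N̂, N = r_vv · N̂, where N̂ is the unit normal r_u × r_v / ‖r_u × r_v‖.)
L = -1;  M = 0;  N = 0

Compute the unit normal N̂(u, v) = (cos(u), sin(u), 0), and the second partials r_uu, r_uv, r_vv. Take dot products:
  L(u, v) = r_uu · N̂ = -1,
  M(u, v) = r_uv · N̂ = 0,
  N(u, v) = r_vv · N̂ = 0.
Evaluating at (u, v) = (pi/4, 4):
  L = -1, M = 0, N = 0.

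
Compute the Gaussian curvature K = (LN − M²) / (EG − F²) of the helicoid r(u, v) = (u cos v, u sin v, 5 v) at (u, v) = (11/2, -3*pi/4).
K = -400/48841

Coefficients of the first fundamental form: E = 1, F = 0, G = u^2 + 25.
Coefficients of the second fundamental form: L = 0, M = -5/sqrt(u^2 + 25), N = 0.
Assemble K = (LN − M²)/(EG − F²) = -25/(u^2 + 25)^2. At (u, v) = (11/2, -3*pi/4): K = -400/48841.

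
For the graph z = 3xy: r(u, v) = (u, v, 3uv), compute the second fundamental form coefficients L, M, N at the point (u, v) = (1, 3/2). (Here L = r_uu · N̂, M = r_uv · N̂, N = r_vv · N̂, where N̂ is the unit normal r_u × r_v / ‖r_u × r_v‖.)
L = 0;  M = 6/11;  N = 0

Compute the unit normal N̂(u, v) = (-3*v/sqrt(9*u^2 + 9*v^2 + 1), -3*u/sqrt(9*u^2 + 9*v^2 + 1), 1/sqrt(9*u^2 + 9*v^2 + 1)), and the second partials r_uu, r_uv, r_vv. Take dot products:
  L(u, v) = r_uu · N̂ = 0,
  M(u, v) = r_uv · N̂ = 3/sqrt(9*u^2 + 9*v^2 + 1),
  N(u, v) = r_vv · N̂ = 0.
Evaluating at (u, v) = (1, 3/2):
  L = 0, M = 6/11, N = 0.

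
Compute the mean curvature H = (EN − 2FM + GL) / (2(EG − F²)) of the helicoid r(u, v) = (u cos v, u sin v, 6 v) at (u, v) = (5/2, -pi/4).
H = 0

With E = 1, F = 0, G = u^2 + 36, L = 0, M = -6/sqrt(u^2 + 36), N = 0, assemble
  H = (EN − 2FM + GL) / (2(EG − F²)) = 0.
At (u, v) = (5/2, -pi/4): H = 0.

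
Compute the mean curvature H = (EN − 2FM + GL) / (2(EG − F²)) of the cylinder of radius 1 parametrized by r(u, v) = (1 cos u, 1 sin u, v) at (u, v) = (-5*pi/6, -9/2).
H = -1/2

With E = 1, F = 0, G = 1, L = -1, M = 0, N = 0, assemble
  H = (EN − 2FM + GL) / (2(EG − F²)) = -1/2.
At (u, v) = (-5*pi/6, -9/2): H = -1/2.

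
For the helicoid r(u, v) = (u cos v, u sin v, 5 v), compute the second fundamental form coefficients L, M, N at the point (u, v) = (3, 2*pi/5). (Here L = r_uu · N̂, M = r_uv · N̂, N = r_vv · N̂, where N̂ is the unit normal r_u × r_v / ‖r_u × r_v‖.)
L = 0;  M = -5*sqrt(34)/34;  N = 0

Compute the unit normal N̂(u, v) = (5*sin(v)/sqrt(u^2 + 25), -5*cos(v)/sqrt(u^2 + 25), u/sqrt(u^2 + 25)), and the second partials r_uu, r_uv, r_vv. Take dot products:
  L(u, v) = r_uu · N̂ = 0,
  M(u, v) = r_uv · N̂ = -5/sqrt(u^2 + 25),
  N(u, v) = r_vv · N̂ = 0.
Evaluating at (u, v) = (3, 2*pi/5):
  L = 0, M = -5*sqrt(34)/34, N = 0.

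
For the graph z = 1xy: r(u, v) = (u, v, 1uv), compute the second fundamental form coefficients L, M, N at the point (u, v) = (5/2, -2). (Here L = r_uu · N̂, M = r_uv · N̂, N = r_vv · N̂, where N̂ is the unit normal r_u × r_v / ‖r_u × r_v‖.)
L = 0;  M = 2*sqrt(5)/15;  N = 0

Compute the unit normal N̂(u, v) = (-v/sqrt(u^2 + v^2 + 1), -u/sqrt(u^2 + v^2 + 1), 1/sqrt(u^2 + v^2 + 1)), and the second partials r_uu, r_uv, r_vv. Take dot products:
  L(u, v) = r_uu · N̂ = 0,
  M(u, v) = r_uv · N̂ = 1/sqrt(u^2 + v^2 + 1),
  N(u, v) = r_vv · N̂ = 0.
Evaluating at (u, v) = (5/2, -2):
  L = 0, M = 2*sqrt(5)/15, N = 0.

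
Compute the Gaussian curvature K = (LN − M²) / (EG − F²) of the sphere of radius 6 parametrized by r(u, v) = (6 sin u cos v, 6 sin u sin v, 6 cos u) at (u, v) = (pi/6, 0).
K = 1/36

Coefficients of the first fundamental form: E = 36, F = 0, G = 36*sin(u)^2.
Coefficients of the second fundamental form: L = -6*sin(u)/Abs(sin(u)), M = 0, N = -6*sin(u)^3/Abs(sin(u)).
Assemble K = (LN − M²)/(EG − F²) = 1/36. At (u, v) = (pi/6, 0): K = 1/36.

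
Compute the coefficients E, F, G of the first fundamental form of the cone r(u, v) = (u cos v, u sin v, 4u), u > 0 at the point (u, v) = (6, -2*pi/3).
E = 17;  F = 0;  G = 36

Partials: r_u = (cos(v), sin(v), 4), r_v = (-u*sin(v), u*cos(v), 0). As functions of (u, v):
  E = r_u · r_u = 17,
  F = r_u · r_v = 0,
  G = r_v · r_v = u^2.
Evaluating at (u, v) = (6, -2*pi/3): E = 17, F = 0, G = 36.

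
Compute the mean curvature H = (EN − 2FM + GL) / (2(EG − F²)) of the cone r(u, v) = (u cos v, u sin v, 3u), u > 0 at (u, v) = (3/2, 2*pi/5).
H = sqrt(10)/10

With E = 10, F = 0, G = u^2, L = 0, M = 0, N = 3*sqrt(10)*u^2/(10*Abs(u)), assemble
  H = (EN − 2FM + GL) / (2(EG − F²)) = 3*sqrt(10)/(20*Abs(u)).
At (u, v) = (3/2, 2*pi/5): H = sqrt(10)/10.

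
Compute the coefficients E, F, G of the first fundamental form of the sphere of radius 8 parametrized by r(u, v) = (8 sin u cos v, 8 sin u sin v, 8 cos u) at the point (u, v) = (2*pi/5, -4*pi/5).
E = 64;  F = 0;  G = 8*sqrt(5) + 40

Partials: r_u = (8*cos(u)*cos(v), 8*sin(v)*cos(u), -8*sin(u)), r_v = (-8*sin(u)*sin(v), 8*sin(u)*cos(v), 0). As functions of (u, v):
  E = r_u · r_u = 64,
  F = r_u · r_v = 0,
  G = r_v · r_v = 64*sin(u)^2.
Evaluating at (u, v) = (2*pi/5, -4*pi/5): E = 64, F = 0, G = 8*sqrt(5) + 40.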